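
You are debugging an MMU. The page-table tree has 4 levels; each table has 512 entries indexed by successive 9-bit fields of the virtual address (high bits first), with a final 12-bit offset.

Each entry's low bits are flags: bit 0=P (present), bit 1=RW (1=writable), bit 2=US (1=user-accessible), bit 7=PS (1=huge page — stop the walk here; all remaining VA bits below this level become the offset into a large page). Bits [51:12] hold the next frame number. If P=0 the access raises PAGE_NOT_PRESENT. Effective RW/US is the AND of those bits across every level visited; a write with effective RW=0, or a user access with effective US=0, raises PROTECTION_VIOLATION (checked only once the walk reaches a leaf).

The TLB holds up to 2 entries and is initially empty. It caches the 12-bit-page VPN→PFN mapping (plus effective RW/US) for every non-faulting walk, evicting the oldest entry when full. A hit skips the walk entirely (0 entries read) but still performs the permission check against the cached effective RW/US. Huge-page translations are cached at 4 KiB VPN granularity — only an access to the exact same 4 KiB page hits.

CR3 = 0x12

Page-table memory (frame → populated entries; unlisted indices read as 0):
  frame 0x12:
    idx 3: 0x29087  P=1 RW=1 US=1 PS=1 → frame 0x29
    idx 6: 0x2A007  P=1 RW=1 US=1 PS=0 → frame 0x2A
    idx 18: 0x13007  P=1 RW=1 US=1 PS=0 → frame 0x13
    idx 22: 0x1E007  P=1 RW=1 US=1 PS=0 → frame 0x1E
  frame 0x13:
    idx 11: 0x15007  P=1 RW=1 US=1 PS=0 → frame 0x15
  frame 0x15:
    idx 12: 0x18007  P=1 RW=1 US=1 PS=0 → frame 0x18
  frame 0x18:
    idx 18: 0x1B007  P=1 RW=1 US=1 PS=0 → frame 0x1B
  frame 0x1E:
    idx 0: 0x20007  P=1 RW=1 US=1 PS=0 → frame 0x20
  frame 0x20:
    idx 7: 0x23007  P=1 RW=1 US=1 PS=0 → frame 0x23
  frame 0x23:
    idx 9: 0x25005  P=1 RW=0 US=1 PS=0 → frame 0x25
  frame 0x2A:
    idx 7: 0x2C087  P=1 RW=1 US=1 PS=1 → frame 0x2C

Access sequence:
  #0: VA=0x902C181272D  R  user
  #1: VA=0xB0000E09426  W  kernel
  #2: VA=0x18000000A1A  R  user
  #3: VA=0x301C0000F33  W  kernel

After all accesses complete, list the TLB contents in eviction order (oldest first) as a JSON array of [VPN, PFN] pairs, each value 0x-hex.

Walk each access:
#0 VA=0x902C181272D (r,user):
  lvl0: tbl 0x12, slot 18 ⇒ 0x13007 (P1/RW1/US1/PS0)
  lvl1: tbl 0x13, slot 11 ⇒ 0x15007 (P1/RW1/US1/PS0)
  lvl2: tbl 0x15, slot 12 ⇒ 0x18007 (P1/RW1/US1/PS0)
  lvl3: tbl 0x18, slot 18 ⇒ 0x1B007 (P1/RW1/US1/PS0)
  → PA=0x1B72D  (4 entries read)
#1 VA=0xB0000E09426 (w,kernel):
  lvl0: tbl 0x12, slot 22 ⇒ 0x1E007 (P1/RW1/US1/PS0)
  lvl1: tbl 0x1E, slot 0 ⇒ 0x20007 (P1/RW1/US1/PS0)
  lvl2: tbl 0x20, slot 7 ⇒ 0x23007 (P1/RW1/US1/PS0)
  lvl3: tbl 0x23, slot 9 ⇒ 0x25005 (P1/RW0/US1/PS0)
  ✗ PROTECTION_VIOLATION  [4 reads]
#2 VA=0x18000000A1A (r,user):
  lvl0: tbl 0x12, slot 3 ⇒ 0x29087 (P1/RW1/US1/PS1)
  → PA=0x29A1A (huge @L0)  (1 entries read)
#3 VA=0x301C0000F33 (w,kernel):
  lvl0: tbl 0x12, slot 6 ⇒ 0x2A007 (P1/RW1/US1/PS0)
  lvl1: tbl 0x2A, slot 7 ⇒ 0x2C087 (P1/RW1/US1/PS1)
  → PA=0x2CF33 (huge @L1)  (2 entries read)

TLB: [["0x18000000", "0x29"], ["0x301C0000", "0x2C"]]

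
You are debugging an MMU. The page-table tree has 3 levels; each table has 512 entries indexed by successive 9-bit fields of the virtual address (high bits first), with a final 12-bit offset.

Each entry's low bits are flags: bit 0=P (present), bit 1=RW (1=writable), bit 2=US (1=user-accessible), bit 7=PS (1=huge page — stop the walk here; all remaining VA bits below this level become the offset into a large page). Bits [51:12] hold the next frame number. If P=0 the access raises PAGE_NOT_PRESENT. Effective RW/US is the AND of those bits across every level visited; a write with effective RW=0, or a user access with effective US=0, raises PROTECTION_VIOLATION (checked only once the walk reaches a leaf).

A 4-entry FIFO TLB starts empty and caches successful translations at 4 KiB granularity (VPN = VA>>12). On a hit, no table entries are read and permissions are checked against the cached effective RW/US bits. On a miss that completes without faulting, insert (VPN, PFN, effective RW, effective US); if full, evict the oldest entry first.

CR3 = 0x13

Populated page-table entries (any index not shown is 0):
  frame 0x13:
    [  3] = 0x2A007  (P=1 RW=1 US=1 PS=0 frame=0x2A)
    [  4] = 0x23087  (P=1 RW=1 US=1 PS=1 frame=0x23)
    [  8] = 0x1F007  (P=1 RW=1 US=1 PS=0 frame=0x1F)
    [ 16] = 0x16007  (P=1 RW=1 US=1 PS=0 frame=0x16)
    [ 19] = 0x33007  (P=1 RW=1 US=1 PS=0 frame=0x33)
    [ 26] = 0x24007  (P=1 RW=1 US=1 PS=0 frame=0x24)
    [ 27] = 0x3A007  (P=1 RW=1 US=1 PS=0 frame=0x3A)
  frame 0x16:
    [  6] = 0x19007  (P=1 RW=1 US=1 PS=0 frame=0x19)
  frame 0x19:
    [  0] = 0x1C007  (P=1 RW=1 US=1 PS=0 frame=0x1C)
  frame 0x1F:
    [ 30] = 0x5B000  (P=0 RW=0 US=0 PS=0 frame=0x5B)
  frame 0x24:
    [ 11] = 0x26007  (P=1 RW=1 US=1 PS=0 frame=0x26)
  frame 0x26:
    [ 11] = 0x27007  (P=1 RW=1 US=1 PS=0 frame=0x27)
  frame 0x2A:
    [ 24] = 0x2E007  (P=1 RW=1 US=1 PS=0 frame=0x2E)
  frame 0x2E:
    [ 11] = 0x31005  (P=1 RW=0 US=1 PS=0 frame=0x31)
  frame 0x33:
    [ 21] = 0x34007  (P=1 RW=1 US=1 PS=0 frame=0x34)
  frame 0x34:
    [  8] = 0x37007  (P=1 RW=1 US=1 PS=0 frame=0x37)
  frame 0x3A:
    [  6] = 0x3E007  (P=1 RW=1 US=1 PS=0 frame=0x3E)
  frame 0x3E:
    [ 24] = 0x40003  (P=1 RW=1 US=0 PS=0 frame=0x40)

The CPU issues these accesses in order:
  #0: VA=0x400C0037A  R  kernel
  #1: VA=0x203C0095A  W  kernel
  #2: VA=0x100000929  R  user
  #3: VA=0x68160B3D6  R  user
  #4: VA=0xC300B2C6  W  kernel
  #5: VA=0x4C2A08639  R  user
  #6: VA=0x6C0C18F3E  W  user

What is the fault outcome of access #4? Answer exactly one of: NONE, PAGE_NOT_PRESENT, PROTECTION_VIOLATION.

Per-access translation:
#0 VA=0x400C0037A (r,kernel):
  [0] read 0x13 idx=16: raw=0x16007 flags P=1 W=1 U=1 S=0
  [1] read 0x16 idx=6: raw=0x19007 flags P=1 W=1 U=1 S=0
  [2] read 0x19 idx=0: raw=0x1C007 flags P=1 W=1 U=1 S=0
  ⇒ phys 0x1C37A  [3 reads]
#1 VA=0x203C0095A (w,kernel):
  [0] read 0x13 idx=8: raw=0x1F007 flags P=1 W=1 U=1 S=0
  [1] read 0x1F idx=30: raw=0x5B000 flags P=0 W=0 U=0 S=0
  → PAGE_NOT_PRESENT  (2 entries read)
#2 VA=0x100000929 (r,user):
  [0] read 0x13 idx=4: raw=0x23087 flags P=1 W=1 U=1 S=1
  ⇒ phys 0x23929 (huge @L0)  [1 reads]
#3 VA=0x68160B3D6 (r,user):
  [0] read 0x13 idx=26: raw=0x24007 flags P=1 W=1 U=1 S=0
  [1] read 0x24 idx=11: raw=0x26007 flags P=1 W=1 U=1 S=0
  [2] read 0x26 idx=11: raw=0x27007 flags P=1 W=1 U=1 S=0
  ⇒ phys 0x273D6  [3 reads]
#4 VA=0xC300B2C6 (w,kernel):
  [0] read 0x13 idx=3: raw=0x2A007 flags P=1 W=1 U=1 S=0
  [1] read 0x2A idx=24: raw=0x2E007 flags P=1 W=1 U=1 S=0
  [2] read 0x2E idx=11: raw=0x31005 flags P=1 W=0 U=1 S=0
  → PROTECTION_VIOLATION  (3 entries read)
#5 VA=0x4C2A08639 (r,user):
  [0] read 0x13 idx=19: raw=0x33007 flags P=1 W=1 U=1 S=0
  [1] read 0x33 idx=21: raw=0x34007 flags P=1 W=1 U=1 S=0
  [2] read 0x34 idx=8: raw=0x37007 flags P=1 W=1 U=1 S=0
  ⇒ phys 0x37639  [3 reads]
#6 VA=0x6C0C18F3E (w,user):
  [0] read 0x13 idx=27: raw=0x3A007 flags P=1 W=1 U=1 S=0
  [1] read 0x3A idx=6: raw=0x3E007 flags P=1 W=1 U=1 S=0
  [2] read 0x3E idx=24: raw=0x40003 flags P=1 W=1 U=0 S=0
  → PROTECTION_VIOLATION  (3 entries read)

Access #4 fault: PROTECTION_VIOLATION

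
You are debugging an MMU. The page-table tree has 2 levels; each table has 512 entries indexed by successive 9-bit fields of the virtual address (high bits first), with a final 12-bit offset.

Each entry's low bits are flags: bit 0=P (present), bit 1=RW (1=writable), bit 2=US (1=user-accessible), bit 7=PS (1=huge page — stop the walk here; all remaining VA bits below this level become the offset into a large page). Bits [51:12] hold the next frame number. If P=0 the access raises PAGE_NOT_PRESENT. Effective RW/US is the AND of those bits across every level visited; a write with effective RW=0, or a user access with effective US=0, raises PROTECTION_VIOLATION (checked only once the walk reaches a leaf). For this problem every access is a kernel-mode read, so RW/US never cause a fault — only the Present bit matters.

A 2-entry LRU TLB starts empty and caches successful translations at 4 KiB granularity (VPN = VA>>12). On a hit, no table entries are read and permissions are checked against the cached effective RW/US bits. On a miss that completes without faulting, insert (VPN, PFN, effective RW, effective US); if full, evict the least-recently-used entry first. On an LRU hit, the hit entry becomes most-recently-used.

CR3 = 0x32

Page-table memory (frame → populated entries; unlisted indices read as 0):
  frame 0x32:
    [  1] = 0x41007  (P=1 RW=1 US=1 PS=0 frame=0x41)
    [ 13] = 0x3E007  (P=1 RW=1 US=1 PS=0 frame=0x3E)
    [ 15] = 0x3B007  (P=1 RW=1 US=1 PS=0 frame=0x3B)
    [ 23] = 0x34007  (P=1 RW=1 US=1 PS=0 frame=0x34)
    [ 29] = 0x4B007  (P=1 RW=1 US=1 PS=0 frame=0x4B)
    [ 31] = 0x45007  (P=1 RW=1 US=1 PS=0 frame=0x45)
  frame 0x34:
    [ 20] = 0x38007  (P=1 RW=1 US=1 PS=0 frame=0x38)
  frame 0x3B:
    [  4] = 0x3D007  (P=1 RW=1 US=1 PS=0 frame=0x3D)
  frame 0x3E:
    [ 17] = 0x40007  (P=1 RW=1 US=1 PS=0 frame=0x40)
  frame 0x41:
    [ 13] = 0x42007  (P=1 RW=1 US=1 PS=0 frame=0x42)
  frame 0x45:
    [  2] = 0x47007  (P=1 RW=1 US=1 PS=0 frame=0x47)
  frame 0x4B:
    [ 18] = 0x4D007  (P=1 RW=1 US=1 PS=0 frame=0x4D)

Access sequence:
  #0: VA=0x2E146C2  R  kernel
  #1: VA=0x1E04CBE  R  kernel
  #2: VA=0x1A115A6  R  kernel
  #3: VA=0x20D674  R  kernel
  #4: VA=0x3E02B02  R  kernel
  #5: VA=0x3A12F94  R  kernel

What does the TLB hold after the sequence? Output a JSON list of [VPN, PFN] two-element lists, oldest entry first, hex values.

Walk each access:
#0 VA=0x2E146C2 (r,kernel):
  L0 @0x32[23] → 0x34007  P=1,RW=1,US=1,PS=0
  L1 @0x34[20] → 0x38007  P=1,RW=1,US=1,PS=0
  → PA=0x386C2  (2 entries read)
#1 VA=0x1E04CBE (r,kernel):
  L0 @0x32[15] → 0x3B007  P=1,RW=1,US=1,PS=0
  L1 @0x3B[4] → 0x3D007  P=1,RW=1,US=1,PS=0
  → PA=0x3DCBE  (2 entries read)
#2 VA=0x1A115A6 (r,kernel):
  L0 @0x32[13] → 0x3E007  P=1,RW=1,US=1,PS=0
  L1 @0x3E[17] → 0x40007  P=1,RW=1,US=1,PS=0
  → PA=0x405A6  (2 entries read)
#3 VA=0x20D674 (r,kernel):
  L0 @0x32[1] → 0x41007  P=1,RW=1,US=1,PS=0
  L1 @0x41[13] → 0x42007  P=1,RW=1,US=1,PS=0
  → PA=0x42674  (2 entries read)
#4 VA=0x3E02B02 (r,kernel):
  L0 @0x32[31] → 0x45007  P=1,RW=1,US=1,PS=0
  L1 @0x45[2] → 0x47007  P=1,RW=1,US=1,PS=0
  → PA=0x47B02  (2 entries read)
#5 VA=0x3A12F94 (r,kernel):
  L0 @0x32[29] → 0x4B007  P=1,RW=1,US=1,PS=0
  L1 @0x4B[18] → 0x4D007  P=1,RW=1,US=1,PS=0
  → PA=0x4DF94  (2 entries read)

TLB: [["0x3E02", "0x47"], ["0x3A12", "0x4D"]]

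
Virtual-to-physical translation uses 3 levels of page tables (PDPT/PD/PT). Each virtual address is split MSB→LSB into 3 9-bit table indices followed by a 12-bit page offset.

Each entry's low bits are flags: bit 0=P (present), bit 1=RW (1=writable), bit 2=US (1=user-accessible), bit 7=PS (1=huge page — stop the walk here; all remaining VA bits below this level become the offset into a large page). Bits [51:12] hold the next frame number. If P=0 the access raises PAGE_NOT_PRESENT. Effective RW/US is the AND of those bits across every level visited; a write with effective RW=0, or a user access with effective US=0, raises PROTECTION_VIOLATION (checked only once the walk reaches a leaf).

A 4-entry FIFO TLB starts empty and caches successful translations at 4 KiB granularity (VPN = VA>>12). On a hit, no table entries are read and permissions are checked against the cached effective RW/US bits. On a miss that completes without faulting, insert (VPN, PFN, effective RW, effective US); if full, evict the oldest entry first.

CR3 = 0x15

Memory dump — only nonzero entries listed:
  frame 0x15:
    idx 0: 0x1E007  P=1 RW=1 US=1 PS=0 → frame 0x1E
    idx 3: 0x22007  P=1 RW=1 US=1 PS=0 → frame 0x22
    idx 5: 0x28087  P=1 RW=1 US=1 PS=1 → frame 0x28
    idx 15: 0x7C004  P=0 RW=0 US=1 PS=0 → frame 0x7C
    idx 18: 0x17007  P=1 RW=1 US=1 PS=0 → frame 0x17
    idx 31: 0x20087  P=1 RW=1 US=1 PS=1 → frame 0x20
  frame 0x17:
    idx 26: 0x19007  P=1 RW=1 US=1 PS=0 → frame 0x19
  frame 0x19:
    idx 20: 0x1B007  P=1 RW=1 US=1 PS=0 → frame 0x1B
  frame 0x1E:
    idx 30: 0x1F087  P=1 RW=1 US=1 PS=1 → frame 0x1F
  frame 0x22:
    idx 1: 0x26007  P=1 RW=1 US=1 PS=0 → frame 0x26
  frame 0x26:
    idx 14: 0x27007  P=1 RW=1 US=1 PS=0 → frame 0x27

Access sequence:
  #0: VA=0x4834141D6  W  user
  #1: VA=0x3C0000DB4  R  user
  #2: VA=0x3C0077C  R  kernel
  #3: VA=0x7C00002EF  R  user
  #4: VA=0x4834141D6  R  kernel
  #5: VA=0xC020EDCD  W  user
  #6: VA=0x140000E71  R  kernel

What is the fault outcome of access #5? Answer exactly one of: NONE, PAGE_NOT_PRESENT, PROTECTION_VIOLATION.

Per-access translation:
#0 VA=0x4834141D6 (w,user):
  L0: frame=0x15 idx=18 entry=0x17007 [P=1 RW=1 US=1 PS=0]
  L1: frame=0x17 idx=26 entry=0x19007 [P=1 RW=1 US=1 PS=0]
  L2: frame=0x19 idx=20 entry=0x1B007 [P=1 RW=1 US=1 PS=0]
  ⇒ phys 0x1B1D6  [3 reads]
#1 VA=0x3C0000DB4 (r,user):
  L0: frame=0x15 idx=15 entry=0x7C004 [P=0 RW=0 US=1 PS=0]
  → PAGE_NOT_PRESENT  (1 entries read)
#2 VA=0x3C0077C (r,kernel):
  L0: frame=0x15 idx=0 entry=0x1E007 [P=1 RW=1 US=1 PS=0]
  L1: frame=0x1E idx=30 entry=0x1F087 [P=1 RW=1 US=1 PS=1]
  ⇒ phys 0x1F77C (huge @L1)  [2 reads]
#3 VA=0x7C00002EF (r,user):
  L0: frame=0x15 idx=31 entry=0x20087 [P=1 RW=1 US=1 PS=1]
  ⇒ phys 0x202EF (huge @L0)  [1 reads]
#4 VA=0x4834141D6 (r,kernel):
  TLB hit vpn=0x483414 → PA=0x1B1D6
#5 VA=0xC020EDCD (w,user):
  L0: frame=0x15 idx=3 entry=0x22007 [P=1 RW=1 US=1 PS=0]
  L1: frame=0x22 idx=1 entry=0x26007 [P=1 RW=1 US=1 PS=0]
  L2: frame=0x26 idx=14 entry=0x27007 [P=1 RW=1 US=1 PS=0]
  ⇒ phys 0x27DCD  [3 reads]
#6 VA=0x140000E71 (r,kernel):
  L0: frame=0x15 idx=5 entry=0x28087 [P=1 RW=1 US=1 PS=1]
  ⇒ phys 0x28E71 (huge @L0)  [1 reads]

Access #5 fault: NONE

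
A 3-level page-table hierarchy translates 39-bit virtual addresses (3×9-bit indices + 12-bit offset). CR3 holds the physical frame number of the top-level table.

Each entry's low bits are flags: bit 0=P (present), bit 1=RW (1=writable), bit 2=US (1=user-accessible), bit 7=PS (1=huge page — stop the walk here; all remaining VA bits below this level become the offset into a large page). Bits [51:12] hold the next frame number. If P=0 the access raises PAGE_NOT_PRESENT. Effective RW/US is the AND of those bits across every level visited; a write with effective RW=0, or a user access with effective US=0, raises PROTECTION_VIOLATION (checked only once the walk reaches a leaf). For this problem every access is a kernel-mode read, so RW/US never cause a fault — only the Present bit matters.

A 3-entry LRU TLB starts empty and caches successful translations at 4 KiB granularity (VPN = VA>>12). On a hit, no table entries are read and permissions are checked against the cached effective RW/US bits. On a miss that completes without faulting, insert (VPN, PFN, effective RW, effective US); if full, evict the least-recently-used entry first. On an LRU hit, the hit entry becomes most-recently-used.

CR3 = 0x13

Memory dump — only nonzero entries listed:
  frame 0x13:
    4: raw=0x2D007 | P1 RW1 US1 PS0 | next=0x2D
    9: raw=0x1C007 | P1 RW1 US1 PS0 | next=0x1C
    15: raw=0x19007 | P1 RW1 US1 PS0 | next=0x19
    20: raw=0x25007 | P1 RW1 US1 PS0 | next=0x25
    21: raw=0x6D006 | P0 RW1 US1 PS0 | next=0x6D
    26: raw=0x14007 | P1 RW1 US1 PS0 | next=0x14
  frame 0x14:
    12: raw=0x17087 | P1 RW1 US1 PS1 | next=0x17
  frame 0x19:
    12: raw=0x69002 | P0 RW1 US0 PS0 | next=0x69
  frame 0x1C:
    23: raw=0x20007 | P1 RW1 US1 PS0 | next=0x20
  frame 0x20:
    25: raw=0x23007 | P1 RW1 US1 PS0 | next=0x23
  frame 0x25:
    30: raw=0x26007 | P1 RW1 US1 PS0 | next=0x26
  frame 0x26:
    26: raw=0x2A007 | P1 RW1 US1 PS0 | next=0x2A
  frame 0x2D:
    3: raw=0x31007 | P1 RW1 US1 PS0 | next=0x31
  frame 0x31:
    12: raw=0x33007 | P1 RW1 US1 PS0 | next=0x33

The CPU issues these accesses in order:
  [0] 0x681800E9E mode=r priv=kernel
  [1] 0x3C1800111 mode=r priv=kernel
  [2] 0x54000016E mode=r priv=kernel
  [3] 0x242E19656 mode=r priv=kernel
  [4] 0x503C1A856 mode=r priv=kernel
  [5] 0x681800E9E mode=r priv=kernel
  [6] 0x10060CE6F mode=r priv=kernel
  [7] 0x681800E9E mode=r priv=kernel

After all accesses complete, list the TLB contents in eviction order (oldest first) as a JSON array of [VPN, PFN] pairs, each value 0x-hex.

Per-access translation:
#0 VA=0x681800E9E (r,kernel):
  lvl0: tbl 0x13, slot 26 ⇒ 0x14007 (P1/RW1/US1/PS0)
  lvl1: tbl 0x14, slot 12 ⇒ 0x17087 (P1/RW1/US1/PS1)
  ⇒ phys 0x17E9E (huge @L1)  [2 reads]
#1 VA=0x3C1800111 (r,kernel):
  lvl0: tbl 0x13, slot 15 ⇒ 0x19007 (P1/RW1/US1/PS0)
  lvl1: tbl 0x19, slot 12 ⇒ 0x69002 (P0/RW1/US0/PS0)
  ✗ PAGE_NOT_PRESENT  [2 reads]
#2 VA=0x54000016E (r,kernel):
  lvl0: tbl 0x13, slot 21 ⇒ 0x6D006 (P0/RW1/US1/PS0)
  ✗ PAGE_NOT_PRESENT  [1 reads]
#3 VA=0x242E19656 (r,kernel):
  lvl0: tbl 0x13, slot 9 ⇒ 0x1C007 (P1/RW1/US1/PS0)
  lvl1: tbl 0x1C, slot 23 ⇒ 0x20007 (P1/RW1/US1/PS0)
  lvl2: tbl 0x20, slot 25 ⇒ 0x23007 (P1/RW1/US1/PS0)
  ⇒ phys 0x23656  [3 reads]
#4 VA=0x503C1A856 (r,kernel):
  lvl0: tbl 0x13, slot 20 ⇒ 0x25007 (P1/RW1/US1/PS0)
  lvl1: tbl 0x25, slot 30 ⇒ 0x26007 (P1/RW1/US1/PS0)
  lvl2: tbl 0x26, slot 26 ⇒ 0x2A007 (P1/RW1/US1/PS0)
  ⇒ phys 0x2A856  [3 reads]
#5 VA=0x681800E9E (r,kernel):
  TLB hit vpn=0x681800 → PA=0x17E9E
#6 VA=0x10060CE6F (r,kernel):
  lvl0: tbl 0x13, slot 4 ⇒ 0x2D007 (P1/RW1/US1/PS0)
  lvl1: tbl 0x2D, slot 3 ⇒ 0x31007 (P1/RW1/US1/PS0)
  lvl2: tbl 0x31, slot 12 ⇒ 0x33007 (P1/RW1/US1/PS0)
  ⇒ phys 0x33E6F  [3 reads]
#7 VA=0x681800E9E (r,kernel):
  TLB hit vpn=0x681800 → PA=0x17E9E

TLB: [["0x503C1A", "0x2A"], ["0x10060C", "0x33"], ["0x681800", "0x17"]]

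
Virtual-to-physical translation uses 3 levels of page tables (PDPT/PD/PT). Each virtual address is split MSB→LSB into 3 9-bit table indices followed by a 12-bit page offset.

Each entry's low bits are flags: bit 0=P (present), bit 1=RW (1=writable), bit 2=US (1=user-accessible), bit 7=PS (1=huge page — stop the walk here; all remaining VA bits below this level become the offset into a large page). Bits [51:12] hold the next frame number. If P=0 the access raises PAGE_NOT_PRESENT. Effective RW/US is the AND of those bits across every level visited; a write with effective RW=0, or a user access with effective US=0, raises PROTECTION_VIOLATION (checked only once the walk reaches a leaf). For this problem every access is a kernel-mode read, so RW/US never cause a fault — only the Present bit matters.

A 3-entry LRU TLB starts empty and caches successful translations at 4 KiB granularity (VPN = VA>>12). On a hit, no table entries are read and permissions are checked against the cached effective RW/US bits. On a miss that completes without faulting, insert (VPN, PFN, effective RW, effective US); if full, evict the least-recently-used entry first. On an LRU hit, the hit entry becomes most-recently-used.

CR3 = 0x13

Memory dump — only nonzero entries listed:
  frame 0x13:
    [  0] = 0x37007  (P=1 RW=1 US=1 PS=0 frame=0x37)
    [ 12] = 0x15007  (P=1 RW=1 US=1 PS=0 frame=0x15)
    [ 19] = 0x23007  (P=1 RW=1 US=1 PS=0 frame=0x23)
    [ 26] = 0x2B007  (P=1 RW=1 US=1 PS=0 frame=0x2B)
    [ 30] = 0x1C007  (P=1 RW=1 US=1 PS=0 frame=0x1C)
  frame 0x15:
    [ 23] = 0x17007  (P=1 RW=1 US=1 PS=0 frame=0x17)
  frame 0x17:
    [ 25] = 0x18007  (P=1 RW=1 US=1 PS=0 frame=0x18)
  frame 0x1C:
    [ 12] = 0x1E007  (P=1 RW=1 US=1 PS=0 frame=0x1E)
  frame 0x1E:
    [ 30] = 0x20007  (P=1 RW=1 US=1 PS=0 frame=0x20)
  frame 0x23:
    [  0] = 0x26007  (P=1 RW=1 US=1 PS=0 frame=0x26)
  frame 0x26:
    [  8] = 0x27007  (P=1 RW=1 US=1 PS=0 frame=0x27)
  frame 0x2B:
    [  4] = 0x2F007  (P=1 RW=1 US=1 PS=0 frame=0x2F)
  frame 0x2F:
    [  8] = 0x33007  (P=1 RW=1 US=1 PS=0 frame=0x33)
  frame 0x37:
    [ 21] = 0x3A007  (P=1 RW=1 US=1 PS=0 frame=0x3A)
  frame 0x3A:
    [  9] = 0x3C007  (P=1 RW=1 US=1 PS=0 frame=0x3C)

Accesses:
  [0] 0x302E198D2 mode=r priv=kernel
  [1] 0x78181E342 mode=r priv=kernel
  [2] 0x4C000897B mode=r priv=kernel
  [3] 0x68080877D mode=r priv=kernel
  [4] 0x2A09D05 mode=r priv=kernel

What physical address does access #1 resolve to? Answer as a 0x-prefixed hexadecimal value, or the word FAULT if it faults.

Trace:
#0 VA=0x302E198D2 (r,kernel):
  [0] read 0x13 idx=12: raw=0x15007 flags P=1 W=1 U=1 S=0
  [1] read 0x15 idx=23: raw=0x17007 flags P=1 W=1 U=1 S=0
  [2] read 0x17 idx=25: raw=0x18007 flags P=1 W=1 U=1 S=0
  ✓ 0x188D2  — 3 lookups
#1 VA=0x78181E342 (r,kernel):
  [0] read 0x13 idx=30: raw=0x1C007 flags P=1 W=1 U=1 S=0
  [1] read 0x1C idx=12: raw=0x1E007 flags P=1 W=1 U=1 S=0
  [2] read 0x1E idx=30: raw=0x20007 flags P=1 W=1 U=1 S=0
  ✓ 0x20342  — 3 lookups
#2 VA=0x4C000897B (r,kernel):
  [0] read 0x13 idx=19: raw=0x23007 flags P=1 W=1 U=1 S=0
  [1] read 0x23 idx=0: raw=0x26007 flags P=1 W=1 U=1 S=0
  [2] read 0x26 idx=8: raw=0x27007 flags P=1 W=1 U=1 S=0
  ✓ 0x2797B  — 3 lookups
#3 VA=0x68080877D (r,kernel):
  [0] read 0x13 idx=26: raw=0x2B007 flags P=1 W=1 U=1 S=0
  [1] read 0x2B idx=4: raw=0x2F007 flags P=1 W=1 U=1 S=0
  [2] read 0x2F idx=8: raw=0x33007 flags P=1 W=1 U=1 S=0
  ✓ 0x3377D  — 3 lookups
#4 VA=0x2A09D05 (r,kernel):
  [0] read 0x13 idx=0: raw=0x37007 flags P=1 W=1 U=1 S=0
  [1] read 0x37 idx=21: raw=0x3A007 flags P=1 W=1 U=1 S=0
  [2] read 0x3A idx=9: raw=0x3C007 flags P=1 W=1 U=1 S=0
  ✓ 0x3CD05  — 3 lookups

Access #1 PA: 0x20342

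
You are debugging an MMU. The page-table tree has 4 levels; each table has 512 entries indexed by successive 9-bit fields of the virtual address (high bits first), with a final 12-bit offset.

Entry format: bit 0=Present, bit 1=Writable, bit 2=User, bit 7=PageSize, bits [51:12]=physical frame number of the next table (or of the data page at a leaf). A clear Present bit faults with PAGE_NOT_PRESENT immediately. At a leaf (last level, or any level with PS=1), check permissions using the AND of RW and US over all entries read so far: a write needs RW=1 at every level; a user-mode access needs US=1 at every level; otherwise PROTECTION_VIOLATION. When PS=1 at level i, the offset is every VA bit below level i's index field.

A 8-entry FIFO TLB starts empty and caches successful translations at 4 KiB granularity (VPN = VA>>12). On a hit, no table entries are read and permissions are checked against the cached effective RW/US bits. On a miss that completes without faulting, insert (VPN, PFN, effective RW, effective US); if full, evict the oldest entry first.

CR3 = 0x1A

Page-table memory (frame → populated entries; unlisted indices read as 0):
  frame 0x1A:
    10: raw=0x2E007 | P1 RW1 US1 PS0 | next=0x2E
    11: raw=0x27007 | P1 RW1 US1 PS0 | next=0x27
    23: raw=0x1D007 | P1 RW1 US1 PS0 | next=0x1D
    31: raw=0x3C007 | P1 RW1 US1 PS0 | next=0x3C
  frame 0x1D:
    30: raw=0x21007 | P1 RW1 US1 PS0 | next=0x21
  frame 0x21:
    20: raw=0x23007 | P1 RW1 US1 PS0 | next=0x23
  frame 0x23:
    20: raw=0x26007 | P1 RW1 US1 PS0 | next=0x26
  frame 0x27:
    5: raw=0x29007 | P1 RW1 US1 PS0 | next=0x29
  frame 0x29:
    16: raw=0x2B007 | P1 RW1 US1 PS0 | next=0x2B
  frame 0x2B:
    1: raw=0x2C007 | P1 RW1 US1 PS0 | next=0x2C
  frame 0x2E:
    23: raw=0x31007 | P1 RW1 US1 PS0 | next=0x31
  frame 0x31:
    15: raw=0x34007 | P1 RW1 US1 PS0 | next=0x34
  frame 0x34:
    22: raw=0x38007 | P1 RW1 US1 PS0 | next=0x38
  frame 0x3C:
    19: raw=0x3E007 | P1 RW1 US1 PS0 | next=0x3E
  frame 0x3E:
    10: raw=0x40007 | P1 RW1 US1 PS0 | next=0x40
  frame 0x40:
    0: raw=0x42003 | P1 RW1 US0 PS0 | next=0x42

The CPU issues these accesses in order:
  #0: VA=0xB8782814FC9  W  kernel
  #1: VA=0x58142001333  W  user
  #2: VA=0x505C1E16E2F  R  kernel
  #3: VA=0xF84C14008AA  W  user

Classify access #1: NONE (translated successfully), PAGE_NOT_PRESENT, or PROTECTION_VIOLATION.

Trace:
#0 VA=0xB8782814FC9 (w,kernel):
  L0 @0x1A[23] → 0x1D007  P=1,RW=1,US=1,PS=0
  L1 @0x1D[30] → 0x21007  P=1,RW=1,US=1,PS=0
  L2 @0x21[20] → 0x23007  P=1,RW=1,US=1,PS=0
  L3 @0x23[20] → 0x26007  P=1,RW=1,US=1,PS=0
  → PA=0x26FC9  (4 entries read)
#1 VA=0x58142001333 (w,user):
  L0 @0x1A[11] → 0x27007  P=1,RW=1,US=1,PS=0
  L1 @0x27[5] → 0x29007  P=1,RW=1,US=1,PS=0
  L2 @0x29[16] → 0x2B007  P=1,RW=1,US=1,PS=0
  L3 @0x2B[1] → 0x2C007  P=1,RW=1,US=1,PS=0
  → PA=0x2C333  (4 entries read)
#2 VA=0x505C1E16E2F (r,kernel):
  L0 @0x1A[10] → 0x2E007  P=1,RW=1,US=1,PS=0
  L1 @0x2E[23] → 0x31007  P=1,RW=1,US=1,PS=0
  L2 @0x31[15] → 0x34007  P=1,RW=1,US=1,PS=0
  L3 @0x34[22] → 0x38007  P=1,RW=1,US=1,PS=0
  → PA=0x38E2F  (4 entries read)
#3 VA=0xF84C14008AA (w,user):
  L0 @0x1A[31] → 0x3C007  P=1,RW=1,US=1,PS=0
  L1 @0x3C[19] → 0x3E007  P=1,RW=1,US=1,PS=0
  L2 @0x3E[10] → 0x40007  P=1,RW=1,US=1,PS=0
  L3 @0x40[0] → 0x42003  P=1,RW=1,US=0,PS=0
  ✗ PROTECTION_VIOLATION  [4 reads]

Access #1 fault: NONE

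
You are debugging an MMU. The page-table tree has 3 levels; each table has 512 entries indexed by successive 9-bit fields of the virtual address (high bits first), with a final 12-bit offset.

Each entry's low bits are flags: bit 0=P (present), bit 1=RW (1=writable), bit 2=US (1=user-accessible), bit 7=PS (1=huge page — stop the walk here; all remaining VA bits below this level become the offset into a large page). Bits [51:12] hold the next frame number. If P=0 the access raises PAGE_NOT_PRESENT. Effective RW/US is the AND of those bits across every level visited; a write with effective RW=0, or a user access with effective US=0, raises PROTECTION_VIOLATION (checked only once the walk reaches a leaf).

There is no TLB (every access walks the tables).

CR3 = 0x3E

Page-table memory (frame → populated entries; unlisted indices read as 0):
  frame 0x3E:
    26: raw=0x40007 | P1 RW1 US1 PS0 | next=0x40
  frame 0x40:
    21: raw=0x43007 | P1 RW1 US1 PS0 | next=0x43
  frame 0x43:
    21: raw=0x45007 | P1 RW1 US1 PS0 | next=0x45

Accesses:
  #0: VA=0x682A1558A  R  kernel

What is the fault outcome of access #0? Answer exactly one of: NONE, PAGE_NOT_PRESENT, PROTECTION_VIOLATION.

Per-access translation:
#0 VA=0x682A1558A (r,kernel):
  L0: frame=0x3E idx=26 entry=0x40007 [P=1 RW=1 US=1 PS=0]
  L1: frame=0x40 idx=21 entry=0x43007 [P=1 RW=1 US=1 PS=0]
  L2: frame=0x43 idx=21 entry=0x45007 [P=1 RW=1 US=1 PS=0]
  ✓ 0x4558A  — 3 lookups

Access #0 fault: NONE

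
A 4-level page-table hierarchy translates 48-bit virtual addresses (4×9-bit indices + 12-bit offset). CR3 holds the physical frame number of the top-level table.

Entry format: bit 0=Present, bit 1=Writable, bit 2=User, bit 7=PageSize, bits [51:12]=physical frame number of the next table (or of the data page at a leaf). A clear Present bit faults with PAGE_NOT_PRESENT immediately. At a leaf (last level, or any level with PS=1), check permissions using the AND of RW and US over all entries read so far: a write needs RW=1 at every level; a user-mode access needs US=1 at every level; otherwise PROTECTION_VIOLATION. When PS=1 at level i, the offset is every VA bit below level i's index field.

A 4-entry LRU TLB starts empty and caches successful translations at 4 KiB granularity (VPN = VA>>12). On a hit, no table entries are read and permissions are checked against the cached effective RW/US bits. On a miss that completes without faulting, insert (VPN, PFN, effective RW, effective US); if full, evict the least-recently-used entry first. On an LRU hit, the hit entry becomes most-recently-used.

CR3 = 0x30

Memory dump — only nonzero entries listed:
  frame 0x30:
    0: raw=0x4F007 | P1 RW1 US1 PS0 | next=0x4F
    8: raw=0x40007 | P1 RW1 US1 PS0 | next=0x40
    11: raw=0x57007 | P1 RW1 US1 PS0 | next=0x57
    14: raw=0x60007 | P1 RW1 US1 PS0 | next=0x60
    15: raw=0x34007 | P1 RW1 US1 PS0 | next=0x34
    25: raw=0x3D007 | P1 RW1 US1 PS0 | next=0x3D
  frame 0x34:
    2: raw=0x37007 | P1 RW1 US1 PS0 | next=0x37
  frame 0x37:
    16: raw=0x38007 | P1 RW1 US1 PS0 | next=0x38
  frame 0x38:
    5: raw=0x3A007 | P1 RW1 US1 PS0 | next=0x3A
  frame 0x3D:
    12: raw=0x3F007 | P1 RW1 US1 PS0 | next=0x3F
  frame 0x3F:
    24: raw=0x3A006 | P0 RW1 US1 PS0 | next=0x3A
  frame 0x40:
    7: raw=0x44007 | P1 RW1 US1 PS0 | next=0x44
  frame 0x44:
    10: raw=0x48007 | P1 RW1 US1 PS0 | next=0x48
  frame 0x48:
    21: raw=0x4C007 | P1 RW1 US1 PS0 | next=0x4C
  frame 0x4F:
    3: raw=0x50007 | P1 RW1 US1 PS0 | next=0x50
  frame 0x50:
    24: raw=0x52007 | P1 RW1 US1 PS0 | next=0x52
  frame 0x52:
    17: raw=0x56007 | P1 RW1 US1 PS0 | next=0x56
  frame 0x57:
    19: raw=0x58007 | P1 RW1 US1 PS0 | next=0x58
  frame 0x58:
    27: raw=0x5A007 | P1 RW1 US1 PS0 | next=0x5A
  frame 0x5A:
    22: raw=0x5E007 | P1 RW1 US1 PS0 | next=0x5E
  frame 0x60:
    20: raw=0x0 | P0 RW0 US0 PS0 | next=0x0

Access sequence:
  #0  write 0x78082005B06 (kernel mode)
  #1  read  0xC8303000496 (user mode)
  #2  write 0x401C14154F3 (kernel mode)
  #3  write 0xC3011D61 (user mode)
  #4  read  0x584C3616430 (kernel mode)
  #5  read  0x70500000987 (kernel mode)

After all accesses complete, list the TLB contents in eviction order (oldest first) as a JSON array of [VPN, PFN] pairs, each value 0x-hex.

Trace:
#0 VA=0x78082005B06 (w,kernel):
  L0 @0x30[15] → 0x34007  P=1,RW=1,US=1,PS=0
  L1 @0x34[2] → 0x37007  P=1,RW=1,US=1,PS=0
  L2 @0x37[16] → 0x38007  P=1,RW=1,US=1,PS=0
  L3 @0x38[5] → 0x3A007  P=1,RW=1,US=1,PS=0
  ⇒ phys 0x3AB06  [4 reads]
#1 VA=0xC8303000496 (r,user):
  L0 @0x30[25] → 0x3D007  P=1,RW=1,US=1,PS=0
  L1 @0x3D[12] → 0x3F007  P=1,RW=1,US=1,PS=0
  L2 @0x3F[24] → 0x3A006  P=0,RW=1,US=1,PS=0
  ✗ PAGE_NOT_PRESENT  [3 reads]
#2 VA=0x401C14154F3 (w,kernel):
  L0 @0x30[8] → 0x40007  P=1,RW=1,US=1,PS=0
  L1 @0x40[7] → 0x44007  P=1,RW=1,US=1,PS=0
  L2 @0x44[10] → 0x48007  P=1,RW=1,US=1,PS=0
  L3 @0x48[21] → 0x4C007  P=1,RW=1,US=1,PS=0
  ⇒ phys 0x4C4F3  [4 reads]
#3 VA=0xC3011D61 (w,user):
  L0 @0x30[0] → 0x4F007  P=1,RW=1,US=1,PS=0
  L1 @0x4F[3] → 0x50007  P=1,RW=1,US=1,PS=0
  L2 @0x50[24] → 0x52007  P=1,RW=1,US=1,PS=0
  L3 @0x52[17] → 0x56007  P=1,RW=1,US=1,PS=0
  ⇒ phys 0x56D61  [4 reads]
#4 VA=0x584C3616430 (r,kernel):
  L0 @0x30[11] → 0x57007  P=1,RW=1,US=1,PS=0
  L1 @0x57[19] → 0x58007  P=1,RW=1,US=1,PS=0
  L2 @0x58[27] → 0x5A007  P=1,RW=1,US=1,PS=0
  L3 @0x5A[22] → 0x5E007  P=1,RW=1,US=1,PS=0
  ⇒ phys 0x5E430  [4 reads]
#5 VA=0x70500000987 (r,kernel):
  L0 @0x30[14] → 0x60007  P=1,RW=1,US=1,PS=0
  L1 @0x60[20] → 0x0  P=0,RW=0,US=0,PS=0
  ✗ PAGE_NOT_PRESENT  [2 reads]

TLB: [["0x78082005", "0x3A"], ["0x401C1415", "0x4C"], ["0xC3011", "0x56"], ["0x584C3616", "0x5E"]]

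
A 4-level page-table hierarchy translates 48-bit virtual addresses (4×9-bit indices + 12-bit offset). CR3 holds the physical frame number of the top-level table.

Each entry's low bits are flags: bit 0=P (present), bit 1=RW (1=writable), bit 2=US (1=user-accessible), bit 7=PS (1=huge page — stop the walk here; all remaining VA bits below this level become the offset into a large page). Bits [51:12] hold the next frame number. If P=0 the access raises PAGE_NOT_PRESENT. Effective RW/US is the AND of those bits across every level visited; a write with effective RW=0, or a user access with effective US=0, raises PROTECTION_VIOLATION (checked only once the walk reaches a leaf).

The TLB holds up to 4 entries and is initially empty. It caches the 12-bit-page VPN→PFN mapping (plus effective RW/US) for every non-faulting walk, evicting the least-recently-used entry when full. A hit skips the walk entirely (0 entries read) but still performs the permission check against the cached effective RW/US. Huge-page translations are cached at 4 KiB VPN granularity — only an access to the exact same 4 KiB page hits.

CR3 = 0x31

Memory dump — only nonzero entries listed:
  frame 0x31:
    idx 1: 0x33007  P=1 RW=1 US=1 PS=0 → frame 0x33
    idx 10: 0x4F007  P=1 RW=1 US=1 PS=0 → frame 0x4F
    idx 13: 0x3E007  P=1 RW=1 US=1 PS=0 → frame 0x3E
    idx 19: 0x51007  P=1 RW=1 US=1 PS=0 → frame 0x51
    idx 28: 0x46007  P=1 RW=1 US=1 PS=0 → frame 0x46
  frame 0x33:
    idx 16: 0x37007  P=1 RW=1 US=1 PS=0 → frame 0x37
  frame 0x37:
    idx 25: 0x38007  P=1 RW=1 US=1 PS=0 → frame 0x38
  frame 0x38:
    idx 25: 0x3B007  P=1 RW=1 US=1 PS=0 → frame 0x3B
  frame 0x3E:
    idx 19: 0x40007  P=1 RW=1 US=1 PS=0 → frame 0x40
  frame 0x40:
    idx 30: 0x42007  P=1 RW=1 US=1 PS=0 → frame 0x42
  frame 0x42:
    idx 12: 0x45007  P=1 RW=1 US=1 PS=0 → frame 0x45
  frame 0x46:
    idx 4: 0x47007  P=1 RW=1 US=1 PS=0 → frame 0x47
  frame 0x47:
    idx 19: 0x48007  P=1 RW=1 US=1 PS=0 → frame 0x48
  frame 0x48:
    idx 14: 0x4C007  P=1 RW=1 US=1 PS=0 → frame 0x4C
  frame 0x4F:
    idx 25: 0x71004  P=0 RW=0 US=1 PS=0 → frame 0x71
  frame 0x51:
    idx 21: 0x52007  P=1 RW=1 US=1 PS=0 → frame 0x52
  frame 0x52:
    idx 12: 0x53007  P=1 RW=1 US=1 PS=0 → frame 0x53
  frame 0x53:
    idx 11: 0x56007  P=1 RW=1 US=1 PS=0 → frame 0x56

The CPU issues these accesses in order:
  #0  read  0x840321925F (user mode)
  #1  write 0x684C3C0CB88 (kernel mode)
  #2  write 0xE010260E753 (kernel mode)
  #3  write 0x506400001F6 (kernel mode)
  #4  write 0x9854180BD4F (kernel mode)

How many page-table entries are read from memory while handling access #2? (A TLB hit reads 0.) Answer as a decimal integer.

Trace:
#0 VA=0x840321925F (r,user):
  [0] read 0x31 idx=1: raw=0x33007 flags P=1 W=1 U=1 S=0
  [1] read 0x33 idx=16: raw=0x37007 flags P=1 W=1 U=1 S=0
  [2] read 0x37 idx=25: raw=0x38007 flags P=1 W=1 U=1 S=0
  [3] read 0x38 idx=25: raw=0x3B007 flags P=1 W=1 U=1 S=0
  → PA=0x3B25F  (4 entries read)
#1 VA=0x684C3C0CB88 (w,kernel):
  [0] read 0x31 idx=13: raw=0x3E007 flags P=1 W=1 U=1 S=0
  [1] read 0x3E idx=19: raw=0x40007 flags P=1 W=1 U=1 S=0
  [2] read 0x40 idx=30: raw=0x42007 flags P=1 W=1 U=1 S=0
  [3] read 0x42 idx=12: raw=0x45007 flags P=1 W=1 U=1 S=0
  → PA=0x45B88  (4 entries read)
#2 VA=0xE010260E753 (w,kernel):
  [0] read 0x31 idx=28: raw=0x46007 flags P=1 W=1 U=1 S=0
  [1] read 0x46 idx=4: raw=0x47007 flags P=1 W=1 U=1 S=0
  [2] read 0x47 idx=19: raw=0x48007 flags P=1 W=1 U=1 S=0
  [3] read 0x48 idx=14: raw=0x4C007 flags P=1 W=1 U=1 S=0
  → PA=0x4C753  (4 entries read)
#3 VA=0x506400001F6 (w,kernel):
  [0] read 0x31 idx=10: raw=0x4F007 flags P=1 W=1 U=1 S=0
  [1] read 0x4F idx=25: raw=0x71004 flags P=0 W=0 U=1 S=0
  ✗ PAGE_NOT_PRESENT  [2 reads]
#4 VA=0x9854180BD4F (w,kernel):
  [0] read 0x31 idx=19: raw=0x51007 flags P=1 W=1 U=1 S=0
  [1] read 0x51 idx=21: raw=0x52007 flags P=1 W=1 U=1 S=0
  [2] read 0x52 idx=12: raw=0x53007 flags P=1 W=1 U=1 S=0
  [3] read 0x53 idx=11: raw=0x56007 flags P=1 W=1 U=1 S=0
  → PA=0x56D4F  (4 entries read)

Entries read for #2: 4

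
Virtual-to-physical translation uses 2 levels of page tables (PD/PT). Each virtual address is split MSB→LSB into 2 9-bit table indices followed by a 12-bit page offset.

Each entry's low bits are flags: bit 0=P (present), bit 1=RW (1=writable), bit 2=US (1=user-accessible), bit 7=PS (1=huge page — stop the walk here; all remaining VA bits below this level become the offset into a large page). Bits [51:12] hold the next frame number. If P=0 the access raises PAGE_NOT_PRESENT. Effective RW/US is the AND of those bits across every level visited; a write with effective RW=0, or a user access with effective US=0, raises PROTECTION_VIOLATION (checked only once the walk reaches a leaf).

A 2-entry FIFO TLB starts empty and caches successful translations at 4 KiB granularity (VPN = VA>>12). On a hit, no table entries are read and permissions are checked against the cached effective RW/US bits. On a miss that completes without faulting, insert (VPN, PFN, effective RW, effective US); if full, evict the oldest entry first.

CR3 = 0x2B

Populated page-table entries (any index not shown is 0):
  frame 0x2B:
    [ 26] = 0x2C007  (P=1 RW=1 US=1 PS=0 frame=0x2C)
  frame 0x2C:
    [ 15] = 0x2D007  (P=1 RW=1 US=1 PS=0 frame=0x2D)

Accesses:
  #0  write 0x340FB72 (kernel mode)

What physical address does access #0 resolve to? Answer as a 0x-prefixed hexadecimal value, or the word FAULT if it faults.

Walk each access:
#0 VA=0x340FB72 (w,kernel):
  [0] read 0x2B idx=26: raw=0x2C007 flags P=1 W=1 U=1 S=0
  [1] read 0x2C idx=15: raw=0x2D007 flags P=1 W=1 U=1 S=0
  → PA=0x2DB72  (2 entries read)

Access #0 PA: 0x2DB72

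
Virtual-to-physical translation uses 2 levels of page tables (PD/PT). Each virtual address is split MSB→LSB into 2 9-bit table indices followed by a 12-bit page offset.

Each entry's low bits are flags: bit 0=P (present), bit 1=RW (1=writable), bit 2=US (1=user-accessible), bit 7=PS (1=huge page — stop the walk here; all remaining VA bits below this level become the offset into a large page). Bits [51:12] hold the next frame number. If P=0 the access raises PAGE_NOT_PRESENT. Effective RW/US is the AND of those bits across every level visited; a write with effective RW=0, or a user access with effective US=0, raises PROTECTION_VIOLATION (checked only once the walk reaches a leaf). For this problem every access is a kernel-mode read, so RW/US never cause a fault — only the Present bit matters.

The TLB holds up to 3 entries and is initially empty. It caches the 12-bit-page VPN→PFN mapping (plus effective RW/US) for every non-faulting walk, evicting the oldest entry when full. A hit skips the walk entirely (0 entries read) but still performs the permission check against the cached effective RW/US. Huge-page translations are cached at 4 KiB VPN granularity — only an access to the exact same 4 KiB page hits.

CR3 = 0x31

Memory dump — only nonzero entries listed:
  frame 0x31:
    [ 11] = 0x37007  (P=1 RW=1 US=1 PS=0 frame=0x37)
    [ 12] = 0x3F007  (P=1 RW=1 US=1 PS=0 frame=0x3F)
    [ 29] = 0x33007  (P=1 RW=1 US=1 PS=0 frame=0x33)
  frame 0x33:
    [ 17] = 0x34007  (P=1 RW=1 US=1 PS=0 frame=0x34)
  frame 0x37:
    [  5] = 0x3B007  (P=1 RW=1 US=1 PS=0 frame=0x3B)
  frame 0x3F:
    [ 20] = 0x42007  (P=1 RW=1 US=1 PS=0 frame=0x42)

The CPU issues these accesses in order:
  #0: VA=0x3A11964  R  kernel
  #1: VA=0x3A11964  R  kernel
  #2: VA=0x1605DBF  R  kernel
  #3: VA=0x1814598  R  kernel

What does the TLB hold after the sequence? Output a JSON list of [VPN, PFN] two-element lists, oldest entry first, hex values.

Walk each access:
#0 VA=0x3A11964 (r,kernel):
  L0: frame=0x31 idx=29 entry=0x33007 [P=1 RW=1 US=1 PS=0]
  L1: frame=0x33 idx=17 entry=0x34007 [P=1 RW=1 US=1 PS=0]
  → PA=0x34964  (2 entries read)
#1 VA=0x3A11964 (r,kernel):
  TLB hit vpn=0x3A11 → PA=0x34964
#2 VA=0x1605DBF (r,kernel):
  L0: frame=0x31 idx=11 entry=0x37007 [P=1 RW=1 US=1 PS=0]
  L1: frame=0x37 idx=5 entry=0x3B007 [P=1 RW=1 US=1 PS=0]
  → PA=0x3BDBF  (2 entries read)
#3 VA=0x1814598 (r,kernel):
  L0: frame=0x31 idx=12 entry=0x3F007 [P=1 RW=1 US=1 PS=0]
  L1: frame=0x3F idx=20 entry=0x42007 [P=1 RW=1 US=1 PS=0]
  → PA=0x42598  (2 entries read)

TLB: [["0x3A11", "0x34"], ["0x1605", "0x3B"], ["0x1814", "0x42"]]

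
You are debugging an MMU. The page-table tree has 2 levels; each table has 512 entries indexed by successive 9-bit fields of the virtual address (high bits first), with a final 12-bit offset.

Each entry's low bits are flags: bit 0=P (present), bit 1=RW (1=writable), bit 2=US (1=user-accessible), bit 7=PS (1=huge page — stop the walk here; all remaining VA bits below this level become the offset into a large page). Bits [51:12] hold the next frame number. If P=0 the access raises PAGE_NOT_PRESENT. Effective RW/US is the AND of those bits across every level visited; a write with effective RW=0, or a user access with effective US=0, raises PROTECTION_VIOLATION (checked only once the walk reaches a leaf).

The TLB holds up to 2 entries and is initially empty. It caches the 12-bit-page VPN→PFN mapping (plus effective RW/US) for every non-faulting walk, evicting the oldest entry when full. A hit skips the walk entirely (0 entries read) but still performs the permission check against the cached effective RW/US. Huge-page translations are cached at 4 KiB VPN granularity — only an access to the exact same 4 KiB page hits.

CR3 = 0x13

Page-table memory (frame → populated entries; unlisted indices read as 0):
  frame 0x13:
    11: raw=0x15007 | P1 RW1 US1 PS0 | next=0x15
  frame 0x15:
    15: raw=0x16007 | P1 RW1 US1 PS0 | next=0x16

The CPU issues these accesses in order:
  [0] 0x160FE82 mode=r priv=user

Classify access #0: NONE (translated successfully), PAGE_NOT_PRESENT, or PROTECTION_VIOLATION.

Trace:
#0 VA=0x160FE82 (r,user):
  [0] read 0x13 idx=11: raw=0x15007 flags P=1 W=1 U=1 S=0
  [1] read 0x15 idx=15: raw=0x16007 flags P=1 W=1 U=1 S=0
  → PA=0x16E82  (2 entries read)

Access #0 fault: NONE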